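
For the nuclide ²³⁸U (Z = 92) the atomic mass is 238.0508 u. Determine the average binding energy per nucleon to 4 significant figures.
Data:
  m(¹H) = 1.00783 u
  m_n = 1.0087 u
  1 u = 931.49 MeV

Total constituent mass: 92 × 1.00783 + 146 × 1.0087 = 239.99056 u
Mass defect Δm = 239.99056 − 238.0508 = 1.93976 u
E_B = 1.93976 × 931.49 = 1806.87 MeV
Dividing by A = 238 gives 7.592 MeV per nucleon.

7.592 MeV/nucleon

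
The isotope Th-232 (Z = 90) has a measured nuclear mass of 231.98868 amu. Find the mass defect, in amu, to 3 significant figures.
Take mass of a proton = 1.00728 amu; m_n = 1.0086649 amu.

1.90 amu

With 90 protons and 142 neutrons (A = 232):
Total constituent mass: 90 × 1.00728 + 142 × 1.0086649 = 233.8856158 amu
The mass defect is 233.8856158 − 231.98868 = 1.8969358 amu.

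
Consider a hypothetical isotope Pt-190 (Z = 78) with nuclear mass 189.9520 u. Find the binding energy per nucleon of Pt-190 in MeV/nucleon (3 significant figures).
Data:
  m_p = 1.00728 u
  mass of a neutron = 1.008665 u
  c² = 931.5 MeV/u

7.78 MeV/nucleon

Total constituent mass: 78 × 1.00728 + 112 × 1.008665 = 191.538320 u
The mass defect is 191.538320 − 189.9520 = 1.586320 u.
Binding energy = Δm·c² = 1.586320 × 931.5 MeV/u = 1477.66 MeV
Dividing by A = 190 gives 7.777 MeV per nucleon.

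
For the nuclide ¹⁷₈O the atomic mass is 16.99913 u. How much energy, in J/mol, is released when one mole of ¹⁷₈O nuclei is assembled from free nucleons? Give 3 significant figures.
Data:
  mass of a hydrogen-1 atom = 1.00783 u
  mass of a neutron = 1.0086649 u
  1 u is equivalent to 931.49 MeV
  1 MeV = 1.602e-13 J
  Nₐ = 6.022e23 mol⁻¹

Total constituent mass: 8 × 1.00783 + 9 × 1.0086649 = 17.1406241 u
The mass defect is 17.1406241 − 16.99913 = 0.1414941 u.
Binding energy = Δm·c² = 0.1414941 × 931.49 MeV/u = 131.800 MeV
Per nucleus in joules: 131.800 MeV × 1.602e-13 J/MeV = 2.1114e-11 J
Per mole: 2.1114e-11 J × 6.022e23 mol⁻¹ = 1.2715e+13 J/mol

1.27e+13 J/mol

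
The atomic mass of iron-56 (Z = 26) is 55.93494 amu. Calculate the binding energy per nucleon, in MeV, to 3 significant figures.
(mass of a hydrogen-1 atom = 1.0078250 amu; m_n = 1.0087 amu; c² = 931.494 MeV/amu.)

8.81 MeV/nucleon

Total constituent mass: 26 × 1.0078250 + 30 × 1.0087 = 56.4644500 amu
Mass defect Δm = 56.4644500 − 55.93494 = 0.5295100 amu
Binding energy = Δm·c² = 0.5295100 × 931.494 MeV/amu = 493.235 MeV
Per nucleon: 493.235 / 56 = 8.808 MeV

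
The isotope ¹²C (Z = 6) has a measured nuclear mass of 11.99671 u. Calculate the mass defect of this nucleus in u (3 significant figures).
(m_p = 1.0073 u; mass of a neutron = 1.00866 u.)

With 6 protons and 6 neutrons (A = 12):
Total constituent mass: 6 × 1.0073 + 6 × 1.00866 = 12.09576 u
Mass defect Δm = 12.09576 − 11.99671 = 0.09905 u

0.0991 u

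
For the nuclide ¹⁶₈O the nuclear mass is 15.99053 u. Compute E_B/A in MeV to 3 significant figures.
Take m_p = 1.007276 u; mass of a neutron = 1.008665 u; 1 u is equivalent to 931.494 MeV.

7.98 MeV/nucleon

Σm = 8·m_p + 8·m_n = 8.058208 + 8.069320 = 16.127528 u
Δm = 16.127528 − 15.99053 = 0.136998 u
Converting to energy: 0.136998 u × 931.494 MeV/u = 127.613 MeV
BE/A = 127.613 MeV / 16 = 7.976 MeV/nucleon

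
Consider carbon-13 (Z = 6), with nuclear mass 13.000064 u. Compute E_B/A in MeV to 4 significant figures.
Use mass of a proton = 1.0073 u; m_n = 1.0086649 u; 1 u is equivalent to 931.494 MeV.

The nucleus contains 6 protons and 13 − 6 = 7 neutrons.
Σm = 6·m_p + 7·m_n = 6.0438 + 7.0606543 = 13.1044543 u
The mass defect is 13.1044543 − 13.000064 = 0.1043903 u.
Binding energy = Δm·c² = 0.1043903 × 931.494 MeV/u = 97.2389 MeV
Per nucleon: 97.2389 / 13 = 7.480 MeV

7.480 MeV/nucleon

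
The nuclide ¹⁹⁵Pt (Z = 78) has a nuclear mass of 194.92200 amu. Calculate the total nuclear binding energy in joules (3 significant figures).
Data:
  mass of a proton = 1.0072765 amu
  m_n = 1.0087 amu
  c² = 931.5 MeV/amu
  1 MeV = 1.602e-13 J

2.48e-10 J

Total constituent mass: 78 × 1.0072765 + 117 × 1.0087 = 196.5854670 amu
The mass defect is 196.5854670 − 194.92200 = 1.6634670 amu.
E_B = 1.6634670 × 931.5 = 1549.52 MeV
In joules: 1549.52 MeV × 1.602e-13 J/MeV = 2.4823e-10 J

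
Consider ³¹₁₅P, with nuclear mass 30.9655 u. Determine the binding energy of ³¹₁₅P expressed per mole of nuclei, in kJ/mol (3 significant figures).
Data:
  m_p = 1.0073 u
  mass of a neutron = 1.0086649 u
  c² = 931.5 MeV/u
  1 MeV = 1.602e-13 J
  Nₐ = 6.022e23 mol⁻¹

Mass of separated nucleons = 15(1.0073) + 16(1.0086649) = 15.1095 + 16.1386384 = 31.2481384 u
The mass defect is 31.2481384 − 30.9655 = 0.2826384 u.
Converting to energy: 0.2826384 u × 931.5 MeV/u = 263.278 MeV
Per nucleus in joules: 263.278 MeV × 1.602e-13 J/MeV = 4.2177e-11 J
Per mole: 4.2177e-11 J × 6.022e23 mol⁻¹ = 2.5399e+13 J/mol

2.54e+10 kJ/mol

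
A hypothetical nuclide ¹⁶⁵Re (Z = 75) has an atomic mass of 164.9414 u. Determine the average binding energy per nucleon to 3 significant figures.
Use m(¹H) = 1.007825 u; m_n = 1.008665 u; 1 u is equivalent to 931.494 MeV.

8.05 MeV/nucleon

Z = 75, so N = A − Z = 165 − 75 = 90.
Total constituent mass: 75 × 1.007825 + 90 × 1.008665 = 166.366725 u
The mass defect is 166.366725 − 164.9414 = 1.425325 u.
E_B = 1.425325 × 931.494 = 1327.68 MeV
Per nucleon: 1327.68 / 165 = 8.047 MeV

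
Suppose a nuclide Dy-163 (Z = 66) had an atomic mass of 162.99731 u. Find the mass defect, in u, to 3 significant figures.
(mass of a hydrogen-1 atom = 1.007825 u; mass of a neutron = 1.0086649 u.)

Mass of separated nucleons = 66(1.007825) + 97(1.0086649) = 66.516450 + 97.8404953 = 164.3569453 u
Mass defect Δm = 164.3569453 − 162.99731 = 1.3596353 u

1.36 u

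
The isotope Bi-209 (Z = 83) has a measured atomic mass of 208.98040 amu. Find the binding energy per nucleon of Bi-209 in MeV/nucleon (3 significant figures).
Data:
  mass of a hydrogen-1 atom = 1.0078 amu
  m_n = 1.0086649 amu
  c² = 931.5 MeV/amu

Z = 83, so N = A − Z = 209 − 83 = 126.
Mass of separated nucleons = 83(1.0078) + 126(1.0086649) = 83.6474 + 127.0917774 = 210.7391774 amu
Δm = 210.7391774 − 208.98040 = 1.7587774 amu
Binding energy = Δm·c² = 1.7587774 × 931.5 MeV/amu = 1638.30 MeV
Dividing by A = 209 gives 7.839 MeV per nucleon.

7.84 MeV/nucleon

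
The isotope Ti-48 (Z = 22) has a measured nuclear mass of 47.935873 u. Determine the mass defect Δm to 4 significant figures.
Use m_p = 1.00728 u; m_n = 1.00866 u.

0.4494 u

Total constituent mass: 22 × 1.00728 + 26 × 1.00866 = 48.38532 u
Mass defect Δm = 48.38532 − 47.935873 = 0.449447 u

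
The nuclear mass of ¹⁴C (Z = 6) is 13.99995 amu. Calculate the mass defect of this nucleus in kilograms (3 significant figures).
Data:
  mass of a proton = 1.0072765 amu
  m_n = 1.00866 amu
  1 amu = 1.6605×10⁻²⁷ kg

1.88e-28 kg

Z = 6, so N = A − Z = 14 − 6 = 8.
Total constituent mass: 6 × 1.0072765 + 8 × 1.00866 = 14.1129390 amu
The mass defect is 14.1129390 − 13.99995 = 0.1129890 amu.
In SI units: 0.1129890 amu × 1.6605×10⁻²⁷ kg/amu = 1.8762e-28 kg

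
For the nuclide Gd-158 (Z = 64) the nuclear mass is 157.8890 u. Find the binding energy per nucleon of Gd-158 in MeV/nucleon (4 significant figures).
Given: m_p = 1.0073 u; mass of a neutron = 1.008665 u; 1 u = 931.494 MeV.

8.211 MeV/nucleon

With 64 protons and 94 neutrons (A = 158):
Σm = 64·m_p + 94·m_n = 64.4672 + 94.814510 = 159.281710 u
The mass defect is 159.281710 − 157.8890 = 1.392710 u.
Binding energy = Δm·c² = 1.392710 × 931.494 MeV/u = 1297.30 MeV
Dividing by A = 158 gives 8.211 MeV per nucleon.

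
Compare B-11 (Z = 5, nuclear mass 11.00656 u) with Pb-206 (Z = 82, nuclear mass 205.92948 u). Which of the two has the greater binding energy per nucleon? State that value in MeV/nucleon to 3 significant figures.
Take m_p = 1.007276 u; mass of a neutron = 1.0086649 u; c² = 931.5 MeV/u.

B-11: Σm = 5(1.007276) + 6(1.0086649) = 11.0883694 u; Δm = 0.0818094 u; E_B = 76.205 MeV; E_B/A = 6.928 MeV
Pb-206: Σm = 82(1.007276) + 124(1.0086649) = 207.6710796 u; Δm = 1.7415996 u; E_B = 1622.3 MeV; E_B/A = 7.875 MeV
Pb-206 has the higher binding energy per nucleon, so it is the more tightly bound nucleus.

Pb-206; 7.88 MeV/nucleon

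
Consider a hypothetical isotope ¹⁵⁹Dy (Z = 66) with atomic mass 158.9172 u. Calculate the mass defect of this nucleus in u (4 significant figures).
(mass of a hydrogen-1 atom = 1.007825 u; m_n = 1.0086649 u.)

1.405 u

Z = 66, so N = A − Z = 159 − 66 = 93.
Σm = 66·m(¹H) + 93·m_n = 66.516450 + 93.8058357 = 160.3222857 u
Δm = 160.3222857 − 158.9172 = 1.4050857 u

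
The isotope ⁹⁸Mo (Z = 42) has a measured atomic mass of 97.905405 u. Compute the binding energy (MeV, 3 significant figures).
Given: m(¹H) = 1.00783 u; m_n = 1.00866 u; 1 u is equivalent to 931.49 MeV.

846 MeV

With 42 protons and 56 neutrons (A = 98):
Σm = 42·m(¹H) + 56·m_n = 42.32886 + 56.48496 = 98.81382 u
Mass defect Δm = 98.81382 − 97.905405 = 0.908415 u
Converting to energy: 0.908415 u × 931.49 MeV/u = 846.179 MeV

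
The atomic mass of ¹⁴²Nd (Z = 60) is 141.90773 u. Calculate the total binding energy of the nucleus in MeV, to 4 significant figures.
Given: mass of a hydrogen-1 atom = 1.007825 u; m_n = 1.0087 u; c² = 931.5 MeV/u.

Z = 60, so N = A − Z = 142 − 60 = 82.
Σm = 60·m(¹H) + 82·m_n = 60.469500 + 82.7134 = 143.182900 u
Mass defect Δm = 143.182900 − 141.90773 = 1.275170 u
E_B = 1.275170 × 931.5 = 1187.82 MeV

1188 MeV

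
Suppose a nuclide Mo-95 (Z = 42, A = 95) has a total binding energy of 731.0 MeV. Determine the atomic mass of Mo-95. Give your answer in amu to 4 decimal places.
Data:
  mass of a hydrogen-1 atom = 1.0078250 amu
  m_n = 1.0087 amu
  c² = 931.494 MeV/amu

95.0050 amu

Mass defect = 731.0 MeV / (931.494 MeV/amu) = 0.784761 amu
Constituent mass = 42(1.0078250) + 53(1.0087) = 95.7897500 amu
Atomic mass = 95.7897500 − 0.784761 = 95.0049890 amu ≈ 95.0050 amu (to 4 decimal places)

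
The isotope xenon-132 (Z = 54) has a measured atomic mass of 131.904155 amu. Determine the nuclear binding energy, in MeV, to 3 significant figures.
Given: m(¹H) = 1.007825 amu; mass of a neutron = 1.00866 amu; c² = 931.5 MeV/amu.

1110 MeV

Z = 54, so N = A − Z = 132 − 54 = 78.
Total constituent mass: 54 × 1.007825 + 78 × 1.00866 = 133.098030 amu
Δm = 133.098030 − 131.904155 = 1.193875 amu
E_B = 1.193875 × 931.5 = 1112.09 MeV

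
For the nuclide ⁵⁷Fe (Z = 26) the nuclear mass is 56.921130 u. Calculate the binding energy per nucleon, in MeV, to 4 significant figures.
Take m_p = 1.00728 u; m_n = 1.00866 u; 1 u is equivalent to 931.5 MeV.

Z = 26, so N = A − Z = 57 − 26 = 31.
Σm = 26·m_p + 31·m_n = 26.18928 + 31.26846 = 57.45774 u
Δm = 57.45774 − 56.921130 = 0.536610 u
Converting to energy: 0.536610 u × 931.5 MeV/u = 499.852 MeV
Per nucleon: 499.852 / 57 = 8.769 MeV

8.769 MeV/nucleon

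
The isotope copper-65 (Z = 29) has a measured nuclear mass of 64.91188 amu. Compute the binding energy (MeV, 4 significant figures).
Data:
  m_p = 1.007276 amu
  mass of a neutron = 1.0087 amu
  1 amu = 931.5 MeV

With 29 protons and 36 neutrons (A = 65):
Σm = 29·m_p + 36·m_n = 29.211004 + 36.3132 = 65.524204 amu
Mass defect Δm = 65.524204 − 64.91188 = 0.612324 amu
Binding energy = Δm·c² = 0.612324 × 931.5 MeV/amu = 570.380 MeV

570.4 MeV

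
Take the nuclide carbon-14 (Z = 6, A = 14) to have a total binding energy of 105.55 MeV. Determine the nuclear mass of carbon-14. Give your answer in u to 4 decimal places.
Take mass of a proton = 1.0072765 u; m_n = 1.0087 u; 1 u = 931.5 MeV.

13.9999 u

Mass defect = 105.55 MeV / (931.5 MeV/u) = 0.113312 u
Constituent mass = 6(1.0072765) + 8(1.0087) = 14.1132590 u
Nuclear mass = 14.1132590 − 0.113312 = 13.9999470 u ≈ 13.9999 u (to 4 decimal places)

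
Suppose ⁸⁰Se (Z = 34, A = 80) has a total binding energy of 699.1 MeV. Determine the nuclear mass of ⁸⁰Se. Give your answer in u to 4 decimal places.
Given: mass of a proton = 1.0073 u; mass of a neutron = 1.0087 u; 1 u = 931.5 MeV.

79.8979 u

Mass defect = 699.1 MeV / (931.5 MeV/u) = 0.750510 u
Constituent mass = 34(1.0073) + 46(1.0087) = 80.6484 u
Nuclear mass = 80.6484 − 0.750510 = 79.897890 u ≈ 79.8979 u (to 4 decimal places)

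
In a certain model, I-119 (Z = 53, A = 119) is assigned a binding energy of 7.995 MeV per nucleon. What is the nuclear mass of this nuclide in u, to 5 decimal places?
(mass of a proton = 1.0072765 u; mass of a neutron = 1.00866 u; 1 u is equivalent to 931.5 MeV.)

Total binding energy = 119 × 7.995 = 951.405 MeV
Mass defect = 951.405 MeV / (931.5 MeV/u) = 1.0213688 u
Constituent mass = 53(1.0072765) + 66(1.00866) = 119.9572145 u
Nuclear mass = 119.9572145 − 1.0213688 = 118.9358457 u ≈ 118.93585 u (to 5 decimal places)

118.93585 u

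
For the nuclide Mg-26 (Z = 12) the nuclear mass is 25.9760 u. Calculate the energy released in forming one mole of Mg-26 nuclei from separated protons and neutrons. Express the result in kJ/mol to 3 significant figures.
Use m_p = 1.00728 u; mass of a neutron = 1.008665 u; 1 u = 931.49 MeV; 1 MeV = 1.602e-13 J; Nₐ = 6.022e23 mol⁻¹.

2.09e+10 kJ/mol

Mass of separated nucleons = 12(1.00728) + 14(1.008665) = 12.08736 + 14.121310 = 26.208670 u
Mass defect Δm = 26.208670 − 25.9760 = 0.232670 u
Converting to energy: 0.232670 u × 931.49 MeV/u = 216.730 MeV
Per nucleus in joules: 216.730 MeV × 1.602e-13 J/MeV = 3.4720e-11 J
Per mole: 3.4720e-11 J × 6.022e23 mol⁻¹ = 2.0908e+13 J/mol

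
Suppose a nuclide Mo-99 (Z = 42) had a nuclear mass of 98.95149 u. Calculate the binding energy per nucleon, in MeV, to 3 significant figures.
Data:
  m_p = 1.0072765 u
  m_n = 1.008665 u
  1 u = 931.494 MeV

With 42 protons and 57 neutrons (A = 99):
Σm = 42·m_p + 57·m_n = 42.3056130 + 57.493905 = 99.7995180 u
Mass defect Δm = 99.7995180 − 98.95149 = 0.8480280 u
E_B = 0.8480280 × 931.494 = 789.933 MeV
Dividing by A = 99 gives 7.979 MeV per nucleon.

7.98 MeV/nucleon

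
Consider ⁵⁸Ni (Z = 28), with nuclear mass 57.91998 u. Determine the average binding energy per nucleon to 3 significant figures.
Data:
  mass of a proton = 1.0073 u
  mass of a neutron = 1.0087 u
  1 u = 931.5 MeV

The nucleus contains 28 protons and 58 − 28 = 30 neutrons.
Mass of separated nucleons = 28(1.0073) + 30(1.0087) = 28.2044 + 30.2610 = 58.4654 u
Δm = 58.4654 − 57.91998 = 0.54542 u
E_B = 0.54542 × 931.5 = 508.059 MeV
Dividing by A = 58 gives 8.760 MeV per nucleon.

8.76 MeV/nucleon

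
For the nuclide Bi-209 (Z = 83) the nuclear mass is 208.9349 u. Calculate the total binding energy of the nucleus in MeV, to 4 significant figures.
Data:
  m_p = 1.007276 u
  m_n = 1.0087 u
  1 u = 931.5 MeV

1644 MeV

Total constituent mass: 83 × 1.007276 + 126 × 1.0087 = 210.700108 u
Mass defect Δm = 210.700108 − 208.9349 = 1.765208 u
Binding energy = Δm·c² = 1.765208 × 931.5 MeV/u = 1644.29 MeV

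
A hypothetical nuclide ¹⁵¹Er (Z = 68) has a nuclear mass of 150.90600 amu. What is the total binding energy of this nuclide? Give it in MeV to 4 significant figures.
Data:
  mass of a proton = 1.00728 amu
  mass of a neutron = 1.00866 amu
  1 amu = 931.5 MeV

With 68 protons and 83 neutrons (A = 151):
Total constituent mass: 68 × 1.00728 + 83 × 1.00866 = 152.21382 amu
Δm = 152.21382 − 150.90600 = 1.30782 amu
E_B = 1.30782 × 931.5 = 1218.23 MeV

1218 MeV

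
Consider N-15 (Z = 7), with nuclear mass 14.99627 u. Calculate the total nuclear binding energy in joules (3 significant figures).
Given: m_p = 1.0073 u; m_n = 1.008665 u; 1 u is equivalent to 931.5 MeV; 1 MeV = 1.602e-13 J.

Total constituent mass: 7 × 1.0073 + 8 × 1.008665 = 15.120420 u
Mass defect Δm = 15.120420 − 14.99627 = 0.124150 u
E_B = 0.124150 × 931.5 = 115.646 MeV
In joules: 115.646 MeV × 1.602e-13 J/MeV = 1.8526e-11 J

1.85e-11 J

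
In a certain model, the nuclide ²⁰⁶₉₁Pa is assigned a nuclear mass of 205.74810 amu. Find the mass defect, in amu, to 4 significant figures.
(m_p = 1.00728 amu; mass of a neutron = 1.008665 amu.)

Z = 91, so N = A − Z = 206 − 91 = 115.
Mass of separated nucleons = 91(1.00728) + 115(1.008665) = 91.66248 + 115.996475 = 207.658955 amu
Mass defect Δm = 207.658955 − 205.74810 = 1.910855 amu

1.911 amu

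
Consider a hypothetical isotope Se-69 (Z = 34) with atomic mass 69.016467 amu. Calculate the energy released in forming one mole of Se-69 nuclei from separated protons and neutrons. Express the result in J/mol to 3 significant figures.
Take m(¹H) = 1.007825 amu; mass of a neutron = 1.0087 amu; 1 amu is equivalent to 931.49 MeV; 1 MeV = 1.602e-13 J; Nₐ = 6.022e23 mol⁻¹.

4.98e+13 J/mol

Total constituent mass: 34 × 1.007825 + 35 × 1.0087 = 69.570550 amu
Mass defect Δm = 69.570550 − 69.016467 = 0.554083 amu
Binding energy = Δm·c² = 0.554083 × 931.49 MeV/amu = 516.123 MeV
Per nucleus in joules: 516.123 MeV × 1.602e-13 J/MeV = 8.2683e-11 J
Per mole: 8.2683e-11 J × 6.022e23 mol⁻¹ = 4.9792e+13 J/mol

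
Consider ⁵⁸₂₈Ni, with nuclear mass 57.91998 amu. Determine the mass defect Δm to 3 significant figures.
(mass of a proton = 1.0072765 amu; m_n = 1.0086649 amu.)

Mass of separated nucleons = 28(1.0072765) + 30(1.0086649) = 28.2037420 + 30.2599470 = 58.4636890 amu
The mass defect is 58.4636890 − 57.91998 = 0.5437090 amu.

0.544 amu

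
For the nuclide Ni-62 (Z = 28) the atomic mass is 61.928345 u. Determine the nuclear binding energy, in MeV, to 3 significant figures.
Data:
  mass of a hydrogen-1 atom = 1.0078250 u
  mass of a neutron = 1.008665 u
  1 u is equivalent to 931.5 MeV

545 MeV

Mass of separated nucleons = 28(1.0078250) + 34(1.008665) = 28.2191000 + 34.294610 = 62.5137100 u
The mass defect is 62.5137100 − 61.928345 = 0.5853650 u.
Binding energy = Δm·c² = 0.5853650 × 931.5 MeV/u = 545.267 MeV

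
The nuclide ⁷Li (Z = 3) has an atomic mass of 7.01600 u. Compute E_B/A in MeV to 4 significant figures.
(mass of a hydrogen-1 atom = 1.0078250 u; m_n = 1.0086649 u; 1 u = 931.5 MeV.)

5.607 MeV/nucleon

Mass of separated nucleons = 3(1.0078250) + 4(1.0086649) = 3.0234750 + 4.0346596 = 7.0581346 u
Δm = 7.0581346 − 7.01600 = 0.0421346 u
Binding energy = Δm·c² = 0.0421346 × 931.5 MeV/u = 39.2484 MeV
Per nucleon: 39.2484 / 7 = 5.607 MeV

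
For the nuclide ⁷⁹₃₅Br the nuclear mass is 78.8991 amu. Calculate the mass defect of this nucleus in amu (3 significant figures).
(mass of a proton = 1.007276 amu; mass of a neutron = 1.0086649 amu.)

0.737 amu

The nucleus contains 35 protons and 79 − 35 = 44 neutrons.
Σm = 35·m_p + 44·m_n = 35.254660 + 44.3812556 = 79.6359156 amu
Δm = 79.6359156 − 78.8991 = 0.7368156 amu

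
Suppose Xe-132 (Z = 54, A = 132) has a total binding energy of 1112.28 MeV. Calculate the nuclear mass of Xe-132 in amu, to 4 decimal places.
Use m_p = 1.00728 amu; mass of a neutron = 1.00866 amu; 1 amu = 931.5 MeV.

131.8745 amu

Mass defect = 1112.28 MeV / (931.5 MeV/amu) = 1.194074 amu
Constituent mass = 54(1.00728) + 78(1.00866) = 133.06860 amu
Nuclear mass = 133.06860 − 1.194074 = 131.874526 amu ≈ 131.8745 amu (to 4 decimal places)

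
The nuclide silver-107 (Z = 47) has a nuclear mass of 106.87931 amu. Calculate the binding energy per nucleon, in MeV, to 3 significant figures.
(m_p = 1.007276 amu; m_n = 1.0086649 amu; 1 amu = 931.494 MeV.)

Mass of separated nucleons = 47(1.007276) + 60(1.0086649) = 47.341972 + 60.5198940 = 107.8618660 amu
Δm = 107.8618660 − 106.87931 = 0.9825560 amu
Converting to energy: 0.9825560 amu × 931.494 MeV/amu = 915.245 MeV
Dividing by A = 107 gives 8.554 MeV per nucleon.

8.55 MeV/nucleon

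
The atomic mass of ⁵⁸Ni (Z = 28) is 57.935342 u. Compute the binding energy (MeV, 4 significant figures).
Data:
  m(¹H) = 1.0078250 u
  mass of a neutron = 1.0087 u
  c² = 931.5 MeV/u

507.4 MeV

The nucleus contains 28 protons and 58 − 28 = 30 neutrons.
Total constituent mass: 28 × 1.0078250 + 30 × 1.0087 = 58.4801000 u
The mass defect is 58.4801000 − 57.935342 = 0.5447580 u.
E_B = 0.5447580 × 931.5 = 507.442 MeV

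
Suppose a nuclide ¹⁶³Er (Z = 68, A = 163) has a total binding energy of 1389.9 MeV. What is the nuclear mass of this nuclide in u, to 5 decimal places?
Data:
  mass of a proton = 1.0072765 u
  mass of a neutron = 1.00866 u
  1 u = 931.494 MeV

162.82538 u

Mass defect = 1389.9 MeV / (931.494 MeV/u) = 1.4921191 u
Constituent mass = 68(1.0072765) + 95(1.00866) = 164.3175020 u
Nuclear mass = 164.3175020 − 1.4921191 = 162.8253829 u ≈ 162.82538 u (to 5 decimal places)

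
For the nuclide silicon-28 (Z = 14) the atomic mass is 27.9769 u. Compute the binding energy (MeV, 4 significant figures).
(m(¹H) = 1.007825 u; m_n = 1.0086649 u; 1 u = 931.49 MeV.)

236.6 MeV

Mass of separated nucleons = 14(1.007825) + 14(1.0086649) = 14.109550 + 14.1213086 = 28.2308586 u
The mass defect is 28.2308586 − 27.9769 = 0.2539586 u.
Converting to energy: 0.2539586 u × 931.49 MeV/u = 236.560 MeV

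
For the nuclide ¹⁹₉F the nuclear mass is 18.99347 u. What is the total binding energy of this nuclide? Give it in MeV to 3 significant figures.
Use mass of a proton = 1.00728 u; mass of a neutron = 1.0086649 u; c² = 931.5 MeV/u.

Total constituent mass: 9 × 1.00728 + 10 × 1.0086649 = 19.1521690 u
The mass defect is 19.1521690 − 18.99347 = 0.1586990 u.
Converting to energy: 0.1586990 u × 931.5 MeV/u = 147.828 MeV

148 MeV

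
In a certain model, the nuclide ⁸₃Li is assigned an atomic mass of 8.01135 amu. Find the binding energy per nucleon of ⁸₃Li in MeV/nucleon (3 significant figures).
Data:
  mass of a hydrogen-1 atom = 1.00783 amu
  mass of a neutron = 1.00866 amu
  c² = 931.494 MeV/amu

With 3 protons and 5 neutrons (A = 8):
Mass of separated nucleons = 3(1.00783) + 5(1.00866) = 3.02349 + 5.04330 = 8.06679 amu
Mass defect Δm = 8.06679 − 8.01135 = 0.05544 amu
Converting to energy: 0.05544 amu × 931.494 MeV/amu = 51.6420 MeV
Per nucleon: 51.6420 / 8 = 6.455 MeV

6.46 MeV/nucleon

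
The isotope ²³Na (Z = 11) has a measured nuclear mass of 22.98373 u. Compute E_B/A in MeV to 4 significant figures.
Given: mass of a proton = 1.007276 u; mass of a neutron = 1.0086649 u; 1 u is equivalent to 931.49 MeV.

8.111 MeV/nucleon

With 11 protons and 12 neutrons (A = 23):
Σm = 11·m_p + 12·m_n = 11.080036 + 12.1039788 = 23.1840148 u
Δm = 23.1840148 − 22.98373 = 0.2002848 u
Binding energy = Δm·c² = 0.2002848 × 931.49 MeV/u = 186.563 MeV
BE/A = 186.563 MeV / 23 = 8.111 MeV/nucleon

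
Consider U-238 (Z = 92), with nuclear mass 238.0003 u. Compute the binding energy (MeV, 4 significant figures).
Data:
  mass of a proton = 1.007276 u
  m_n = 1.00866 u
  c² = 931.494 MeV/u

With 92 protons and 146 neutrons (A = 238):
Σm = 92·m_p + 146·m_n = 92.669392 + 147.26436 = 239.933752 u
The mass defect is 239.933752 − 238.0003 = 1.933452 u.
Converting to energy: 1.933452 u × 931.494 MeV/u = 1801.00 MeV

1801 MeV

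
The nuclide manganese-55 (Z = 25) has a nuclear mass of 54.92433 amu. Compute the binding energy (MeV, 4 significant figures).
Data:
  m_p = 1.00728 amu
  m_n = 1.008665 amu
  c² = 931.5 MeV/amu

482.2 MeV

Total constituent mass: 25 × 1.00728 + 30 × 1.008665 = 55.441950 amu
Mass defect Δm = 55.441950 − 54.92433 = 0.517620 amu
E_B = 0.517620 × 931.5 = 482.163 MeV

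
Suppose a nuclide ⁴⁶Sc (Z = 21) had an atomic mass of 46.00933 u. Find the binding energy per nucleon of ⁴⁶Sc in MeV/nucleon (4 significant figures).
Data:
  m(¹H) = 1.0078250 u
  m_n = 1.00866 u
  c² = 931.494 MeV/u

Total constituent mass: 21 × 1.0078250 + 25 × 1.00866 = 46.3808250 u
The mass defect is 46.3808250 − 46.00933 = 0.3714950 u.
E_B = 0.3714950 × 931.494 = 346.045 MeV
Per nucleon: 346.045 / 46 = 7.523 MeV

7.523 MeV/nucleon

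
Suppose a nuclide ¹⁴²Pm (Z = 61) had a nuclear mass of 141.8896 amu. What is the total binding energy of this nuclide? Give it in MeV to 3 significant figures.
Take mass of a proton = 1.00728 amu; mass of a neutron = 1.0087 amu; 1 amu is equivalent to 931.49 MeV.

1170 MeV

Mass of separated nucleons = 61(1.00728) + 81(1.0087) = 61.44408 + 81.7047 = 143.14878 amu
The mass defect is 143.14878 − 141.8896 = 1.25918 amu.
Binding energy = Δm·c² = 1.25918 × 931.49 MeV/amu = 1172.91 MeV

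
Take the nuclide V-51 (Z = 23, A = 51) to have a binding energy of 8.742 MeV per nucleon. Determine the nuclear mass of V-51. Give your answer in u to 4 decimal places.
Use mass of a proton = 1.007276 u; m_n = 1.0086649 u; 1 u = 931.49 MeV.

Total binding energy = 51 × 8.742 = 445.842 MeV
Mass defect = 445.842 MeV / (931.49 MeV/u) = 0.478633 u
Constituent mass = 23(1.007276) + 28(1.0086649) = 51.4099652 u
Nuclear mass = 51.4099652 − 0.478633 = 50.9313322 u ≈ 50.9313 u (to 4 decimal places)

50.9313 u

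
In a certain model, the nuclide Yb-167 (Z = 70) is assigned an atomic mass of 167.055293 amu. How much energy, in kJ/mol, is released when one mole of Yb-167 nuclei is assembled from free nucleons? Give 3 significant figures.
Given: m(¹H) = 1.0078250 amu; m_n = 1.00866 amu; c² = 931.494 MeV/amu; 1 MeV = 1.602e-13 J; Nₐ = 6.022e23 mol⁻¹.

1.20e+11 kJ/mol

Mass of separated nucleons = 70(1.0078250) + 97(1.00866) = 70.5477500 + 97.84002 = 168.3877700 amu
Δm = 168.3877700 − 167.055293 = 1.3324770 amu
Converting to energy: 1.3324770 amu × 931.494 MeV/amu = 1241.19 MeV
Per nucleus in joules: 1241.19 MeV × 1.602e-13 J/MeV = 1.9884e-10 J
Per mole: 1.9884e-10 J × 6.022e23 mol⁻¹ = 1.1974e+14 J/mol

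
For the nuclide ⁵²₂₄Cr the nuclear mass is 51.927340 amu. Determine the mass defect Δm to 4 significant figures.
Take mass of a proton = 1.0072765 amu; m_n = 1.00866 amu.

0.4898 amu

The nucleus contains 24 protons and 52 − 24 = 28 neutrons.
Σm = 24·m_p + 28·m_n = 24.1746360 + 28.24248 = 52.4171160 amu
The mass defect is 52.4171160 − 51.927340 = 0.4897760 amu.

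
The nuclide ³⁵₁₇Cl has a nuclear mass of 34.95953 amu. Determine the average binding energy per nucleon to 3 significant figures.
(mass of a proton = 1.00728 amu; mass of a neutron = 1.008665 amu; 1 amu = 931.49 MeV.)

Z = 17, so N = A − Z = 35 − 17 = 18.
Mass of separated nucleons = 17(1.00728) + 18(1.008665) = 17.12376 + 18.155970 = 35.279730 amu
The mass defect is 35.279730 − 34.95953 = 0.320200 amu.
Binding energy = Δm·c² = 0.320200 × 931.49 MeV/amu = 298.263 MeV
Per nucleon: 298.263 / 35 = 8.522 MeV

8.52 MeV/nucleon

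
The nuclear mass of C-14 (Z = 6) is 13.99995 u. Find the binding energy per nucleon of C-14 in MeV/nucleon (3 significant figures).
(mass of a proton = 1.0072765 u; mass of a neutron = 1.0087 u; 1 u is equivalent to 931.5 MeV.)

Z = 6, so N = A − Z = 14 − 6 = 8.
Σm = 6·m_p + 8·m_n = 6.0436590 + 8.0696 = 14.1132590 u
Δm = 14.1132590 − 13.99995 = 0.1133090 u
E_B = 0.1133090 × 931.5 = 105.547 MeV
Dividing by A = 14 gives 7.539 MeV per nucleon.

7.54 MeV/nucleon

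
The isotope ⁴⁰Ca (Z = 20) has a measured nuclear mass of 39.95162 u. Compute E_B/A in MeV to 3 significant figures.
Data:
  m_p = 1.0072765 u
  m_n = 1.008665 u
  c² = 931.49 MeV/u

8.55 MeV/nucleon

The nucleus contains 20 protons and 40 − 20 = 20 neutrons.
Total constituent mass: 20 × 1.0072765 + 20 × 1.008665 = 40.3188300 u
Δm = 40.3188300 − 39.95162 = 0.3672100 u
Converting to energy: 0.3672100 u × 931.49 MeV/u = 342.052 MeV
BE/A = 342.052 MeV / 40 = 8.551 MeV/nucleon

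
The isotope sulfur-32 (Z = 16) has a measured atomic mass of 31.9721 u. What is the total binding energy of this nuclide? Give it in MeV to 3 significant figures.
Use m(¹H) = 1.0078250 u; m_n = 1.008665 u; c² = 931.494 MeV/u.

Total constituent mass: 16 × 1.0078250 + 16 × 1.008665 = 32.2638400 u
The mass defect is 32.2638400 − 31.9721 = 0.2917400 u.
E_B = 0.2917400 × 931.494 = 271.754 MeV

272 MeV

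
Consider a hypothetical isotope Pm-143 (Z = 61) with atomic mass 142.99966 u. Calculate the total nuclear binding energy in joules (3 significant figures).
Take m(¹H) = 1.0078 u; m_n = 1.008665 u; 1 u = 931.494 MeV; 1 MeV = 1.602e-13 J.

Mass of separated nucleons = 61(1.0078) + 82(1.008665) = 61.4758 + 82.710530 = 144.186330 u
Mass defect Δm = 144.186330 − 142.99966 = 1.186670 u
Binding energy = Δm·c² = 1.186670 × 931.494 MeV/u = 1105.38 MeV
In joules: 1105.38 MeV × 1.602e-13 J/MeV = 1.7708e-10 J

1.77e-10 J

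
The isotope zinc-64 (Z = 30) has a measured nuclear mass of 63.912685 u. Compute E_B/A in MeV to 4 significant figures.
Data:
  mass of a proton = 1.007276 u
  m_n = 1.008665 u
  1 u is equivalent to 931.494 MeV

8.736 MeV/nucleon

Mass of separated nucleons = 30(1.007276) + 34(1.008665) = 30.218280 + 34.294610 = 64.512890 u
Mass defect Δm = 64.512890 − 63.912685 = 0.600205 u
Binding energy = Δm·c² = 0.600205 × 931.494 MeV/u = 559.087 MeV
Per nucleon: 559.087 / 64 = 8.736 MeV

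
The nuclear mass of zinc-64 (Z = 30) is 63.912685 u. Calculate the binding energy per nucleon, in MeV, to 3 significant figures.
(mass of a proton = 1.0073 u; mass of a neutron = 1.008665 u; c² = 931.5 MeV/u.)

Z = 30, so N = A − Z = 64 − 30 = 34.
Total constituent mass: 30 × 1.0073 + 34 × 1.008665 = 64.513610 u
The mass defect is 64.513610 − 63.912685 = 0.600925 u.
E_B = 0.600925 × 931.5 = 559.762 MeV
Per nucleon: 559.762 / 64 = 8.746 MeV

8.75 MeV/nucleon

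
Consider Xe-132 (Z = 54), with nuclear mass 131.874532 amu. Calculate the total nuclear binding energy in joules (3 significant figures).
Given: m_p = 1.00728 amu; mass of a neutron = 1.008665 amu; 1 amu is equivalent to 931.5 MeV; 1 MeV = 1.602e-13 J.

Mass of separated nucleons = 54(1.00728) + 78(1.008665) = 54.39312 + 78.675870 = 133.068990 amu
Mass defect Δm = 133.068990 − 131.874532 = 1.194458 amu
E_B = 1.194458 × 931.5 = 1112.64 MeV
In joules: 1112.64 MeV × 1.602e-13 J/MeV = 1.7824e-10 J

1.78e-10 J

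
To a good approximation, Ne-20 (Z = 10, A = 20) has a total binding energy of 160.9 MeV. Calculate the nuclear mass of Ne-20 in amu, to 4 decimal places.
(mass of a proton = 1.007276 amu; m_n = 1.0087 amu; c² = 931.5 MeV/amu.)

Mass defect = 160.9 MeV / (931.5 MeV/amu) = 0.172732 amu
Constituent mass = 10(1.007276) + 10(1.0087) = 20.159760 amu
Nuclear mass = 20.159760 − 0.172732 = 19.987028 amu ≈ 19.9870 amu (to 4 decimal places)

19.9870 amu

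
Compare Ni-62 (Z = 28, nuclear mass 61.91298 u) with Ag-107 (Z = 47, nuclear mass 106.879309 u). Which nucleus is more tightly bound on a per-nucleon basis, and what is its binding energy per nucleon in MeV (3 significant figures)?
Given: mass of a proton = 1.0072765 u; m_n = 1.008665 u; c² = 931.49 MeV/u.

Ni-62: Σm = 28(1.0072765) + 34(1.008665) = 62.4983520 u; Δm = 0.5853720 u; E_B = 545.268 MeV; E_B/A = 8.7946 MeV
Ag-107: Σm = 47(1.0072765) + 60(1.008665) = 107.8618955 u; Δm = 0.9825865 u; E_B = 915.27 MeV; E_B/A = 8.554 MeV
Ni-62 has the higher binding energy per nucleon, so it is the more tightly bound nucleus.

Ni-62; 8.79 MeV/nucleon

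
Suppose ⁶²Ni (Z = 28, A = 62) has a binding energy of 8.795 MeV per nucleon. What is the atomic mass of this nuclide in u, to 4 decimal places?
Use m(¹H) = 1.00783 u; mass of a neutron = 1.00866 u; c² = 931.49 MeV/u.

Total binding energy = 62 × 8.795 = 545.290 MeV
Mass defect = 545.290 MeV / (931.49 MeV/u) = 0.585395 u
Constituent mass = 28(1.00783) + 34(1.00866) = 62.51368 u
Atomic mass = 62.51368 − 0.585395 = 61.928285 u ≈ 61.9283 u (to 4 decimal places)

61.9283 u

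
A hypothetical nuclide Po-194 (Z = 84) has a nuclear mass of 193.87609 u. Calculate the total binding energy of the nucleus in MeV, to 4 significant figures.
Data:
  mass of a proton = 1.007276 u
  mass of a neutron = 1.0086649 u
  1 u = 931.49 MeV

1573 MeV

Z = 84, so N = A − Z = 194 − 84 = 110.
Σm = 84·m_p + 110·m_n = 84.611184 + 110.9531390 = 195.5643230 u
Mass defect Δm = 195.5643230 − 193.87609 = 1.6882330 u
Converting to energy: 1.6882330 u × 931.49 MeV/u = 1572.57 MeV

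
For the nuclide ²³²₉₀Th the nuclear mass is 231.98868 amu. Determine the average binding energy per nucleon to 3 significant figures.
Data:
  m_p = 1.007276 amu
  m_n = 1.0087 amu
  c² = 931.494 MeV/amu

7.63 MeV/nucleon

Σm = 90·m_p + 142·m_n = 90.654840 + 143.2354 = 233.890240 amu
Δm = 233.890240 − 231.98868 = 1.901560 amu
Binding energy = Δm·c² = 1.901560 × 931.494 MeV/amu = 1771.29 MeV
BE/A = 1771.29 MeV / 232 = 7.6349 MeV/nucleon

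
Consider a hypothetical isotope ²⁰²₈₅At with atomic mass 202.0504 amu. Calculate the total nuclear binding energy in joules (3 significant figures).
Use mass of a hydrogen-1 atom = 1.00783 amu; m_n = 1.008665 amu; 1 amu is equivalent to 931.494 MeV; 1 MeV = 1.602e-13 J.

2.43e-10 J

With 85 protons and 117 neutrons (A = 202):
Σm = 85·m(¹H) + 117·m_n = 85.66555 + 118.013805 = 203.679355 amu
Mass defect Δm = 203.679355 − 202.0504 = 1.628955 amu
E_B = 1.628955 × 931.494 = 1517.36 MeV
In joules: 1517.36 MeV × 1.602e-13 J/MeV = 2.4308e-10 J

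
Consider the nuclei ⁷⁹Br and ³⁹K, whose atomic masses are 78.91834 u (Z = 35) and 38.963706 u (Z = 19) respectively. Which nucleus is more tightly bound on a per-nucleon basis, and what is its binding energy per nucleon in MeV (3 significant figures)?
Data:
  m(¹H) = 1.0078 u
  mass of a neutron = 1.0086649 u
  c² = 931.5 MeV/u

⁷⁹Br; 8.68 MeV/nucleon

⁷⁹Br: Σm = 35(1.0078) + 44(1.0086649) = 79.6542556 u; Δm = 0.7359156 u; E_B = 685.51 MeV; E_B/A = 8.677 MeV
³⁹K: Σm = 19(1.0078) + 20(1.0086649) = 39.3214980 u; Δm = 0.3577920 u; E_B = 333.28 MeV; E_B/A = 8.546 MeV
⁷⁹Br has the higher binding energy per nucleon, so it is the more tightly bound nucleus.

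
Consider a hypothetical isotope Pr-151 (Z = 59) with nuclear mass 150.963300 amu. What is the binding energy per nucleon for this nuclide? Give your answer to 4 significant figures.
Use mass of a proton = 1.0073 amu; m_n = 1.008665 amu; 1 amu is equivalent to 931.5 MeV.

7.801 MeV/nucleon

Total constituent mass: 59 × 1.0073 + 92 × 1.008665 = 152.227880 amu
The mass defect is 152.227880 − 150.963300 = 1.264580 amu.
Binding energy = Δm·c² = 1.264580 × 931.5 MeV/amu = 1177.96 MeV
BE/A = 1177.96 MeV / 151 = 7.801 MeV/nucleon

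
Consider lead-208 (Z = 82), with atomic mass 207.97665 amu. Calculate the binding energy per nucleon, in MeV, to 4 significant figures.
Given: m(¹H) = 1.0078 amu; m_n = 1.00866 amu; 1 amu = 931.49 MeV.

The nucleus contains 82 protons and 208 − 82 = 126 neutrons.
Total constituent mass: 82 × 1.0078 + 126 × 1.00866 = 209.73076 amu
Δm = 209.73076 − 207.97665 = 1.75411 amu
E_B = 1.75411 × 931.49 = 1633.94 MeV
BE/A = 1633.94 MeV / 208 = 7.855 MeV/nucleon

7.855 MeV/nucleon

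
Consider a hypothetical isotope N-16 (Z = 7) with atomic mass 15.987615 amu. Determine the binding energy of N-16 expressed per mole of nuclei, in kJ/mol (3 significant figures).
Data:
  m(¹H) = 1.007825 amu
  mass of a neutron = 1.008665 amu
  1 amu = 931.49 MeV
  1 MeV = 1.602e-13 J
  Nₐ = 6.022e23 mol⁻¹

1.30e+10 kJ/mol

With 7 protons and 9 neutrons (A = 16):
Σm = 7·m(¹H) + 9·m_n = 7.054775 + 9.077985 = 16.132760 amu
The mass defect is 16.132760 − 15.987615 = 0.145145 amu.
Binding energy = Δm·c² = 0.145145 × 931.49 MeV/amu = 135.201 MeV
Per nucleus in joules: 135.201 MeV × 1.602e-13 J/MeV = 2.1659e-11 J
Per mole: 2.1659e-11 J × 6.022e23 mol⁻¹ = 1.3043e+13 J/mol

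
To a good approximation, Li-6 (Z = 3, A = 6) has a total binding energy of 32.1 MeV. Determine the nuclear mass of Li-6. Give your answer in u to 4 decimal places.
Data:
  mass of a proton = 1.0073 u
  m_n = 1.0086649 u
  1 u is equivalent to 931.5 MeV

Mass defect = 32.1 MeV / (931.5 MeV/u) = 0.034461 u
Constituent mass = 3(1.0073) + 3(1.0086649) = 6.0478947 u
Nuclear mass = 6.0478947 − 0.034461 = 6.0134337 u ≈ 6.0134 u (to 4 decimal places)

6.0134 u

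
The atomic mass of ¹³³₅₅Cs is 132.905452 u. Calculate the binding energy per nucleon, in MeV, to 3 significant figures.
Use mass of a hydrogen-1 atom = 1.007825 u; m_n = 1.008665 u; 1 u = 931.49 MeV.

8.41 MeV/nucleon

The nucleus contains 55 protons and 133 − 55 = 78 neutrons.
Total constituent mass: 55 × 1.007825 + 78 × 1.008665 = 134.106245 u
The mass defect is 134.106245 − 132.905452 = 1.200793 u.
Converting to energy: 1.200793 u × 931.49 MeV/u = 1118.53 MeV
Per nucleon: 1118.53 / 133 = 8.410 MeV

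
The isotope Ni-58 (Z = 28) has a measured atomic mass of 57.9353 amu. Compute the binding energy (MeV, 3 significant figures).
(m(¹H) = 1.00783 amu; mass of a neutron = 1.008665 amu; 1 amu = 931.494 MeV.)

507 MeV

Total constituent mass: 28 × 1.00783 + 30 × 1.008665 = 58.479190 amu
Mass defect Δm = 58.479190 − 57.9353 = 0.543890 amu
E_B = 0.543890 × 931.494 = 506.630 MeV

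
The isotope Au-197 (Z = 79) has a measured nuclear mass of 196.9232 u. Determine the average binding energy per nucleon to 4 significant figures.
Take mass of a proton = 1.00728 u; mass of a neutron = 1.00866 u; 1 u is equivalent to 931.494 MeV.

With 79 protons and 118 neutrons (A = 197):
Total constituent mass: 79 × 1.00728 + 118 × 1.00866 = 198.59700 u
Δm = 198.59700 − 196.9232 = 1.67380 u
Converting to energy: 1.67380 u × 931.494 MeV/u = 1559.13 MeV
Dividing by A = 197 gives 7.914 MeV per nucleon.

7.914 MeV/nucleon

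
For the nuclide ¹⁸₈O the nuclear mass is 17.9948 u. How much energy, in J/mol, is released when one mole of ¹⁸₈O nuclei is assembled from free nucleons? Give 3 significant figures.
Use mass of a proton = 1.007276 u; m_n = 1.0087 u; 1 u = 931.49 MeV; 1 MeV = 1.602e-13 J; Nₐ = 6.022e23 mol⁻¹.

1.35e+13 J/mol

The nucleus contains 8 protons and 18 − 8 = 10 neutrons.
Total constituent mass: 8 × 1.007276 + 10 × 1.0087 = 18.145208 u
Mass defect Δm = 18.145208 − 17.9948 = 0.150408 u
Binding energy = Δm·c² = 0.150408 × 931.49 MeV/u = 140.104 MeV
Per nucleus in joules: 140.104 MeV × 1.602e-13 J/MeV = 2.2445e-11 J
Per mole: 2.2445e-11 J × 6.022e23 mol⁻¹ = 1.3516e+13 J/mol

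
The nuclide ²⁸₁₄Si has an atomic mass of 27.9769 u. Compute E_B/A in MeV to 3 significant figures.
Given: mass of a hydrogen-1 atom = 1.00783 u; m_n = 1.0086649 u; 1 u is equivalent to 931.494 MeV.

8.45 MeV/nucleon

Mass of separated nucleons = 14(1.00783) + 14(1.0086649) = 14.10962 + 14.1213086 = 28.2309286 u
Mass defect Δm = 28.2309286 − 27.9769 = 0.2540286 u
E_B = 0.2540286 × 931.494 = 236.626 MeV
Per nucleon: 236.626 / 28 = 8.451 MeV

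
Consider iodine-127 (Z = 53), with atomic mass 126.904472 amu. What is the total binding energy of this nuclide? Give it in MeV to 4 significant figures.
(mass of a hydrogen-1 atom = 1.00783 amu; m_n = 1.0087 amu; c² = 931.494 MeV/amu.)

1075 MeV

Total constituent mass: 53 × 1.00783 + 74 × 1.0087 = 128.05879 amu
Δm = 128.05879 − 126.904472 = 1.154318 amu
Binding energy = Δm·c² = 1.154318 × 931.494 MeV/amu = 1075.24 MeV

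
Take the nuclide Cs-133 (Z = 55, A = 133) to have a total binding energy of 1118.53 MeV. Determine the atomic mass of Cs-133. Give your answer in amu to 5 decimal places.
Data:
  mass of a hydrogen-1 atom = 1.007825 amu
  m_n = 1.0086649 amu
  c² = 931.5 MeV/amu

132.90545 amu

Mass defect = 1118.53 MeV / (931.5 MeV/amu) = 1.2007837 amu
Constituent mass = 55(1.007825) + 78(1.0086649) = 134.1062372 amu
Atomic mass = 134.1062372 − 1.2007837 = 132.9054535 amu ≈ 132.90545 amu (to 5 decimal places)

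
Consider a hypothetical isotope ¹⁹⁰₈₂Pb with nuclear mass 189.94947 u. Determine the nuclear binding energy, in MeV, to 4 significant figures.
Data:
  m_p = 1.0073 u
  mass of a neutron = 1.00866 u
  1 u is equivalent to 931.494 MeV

1476 MeV

With 82 protons and 108 neutrons (A = 190):
Total constituent mass: 82 × 1.0073 + 108 × 1.00866 = 191.53388 u
Δm = 191.53388 − 189.94947 = 1.58441 u
E_B = 1.58441 × 931.494 = 1475.87 MeV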